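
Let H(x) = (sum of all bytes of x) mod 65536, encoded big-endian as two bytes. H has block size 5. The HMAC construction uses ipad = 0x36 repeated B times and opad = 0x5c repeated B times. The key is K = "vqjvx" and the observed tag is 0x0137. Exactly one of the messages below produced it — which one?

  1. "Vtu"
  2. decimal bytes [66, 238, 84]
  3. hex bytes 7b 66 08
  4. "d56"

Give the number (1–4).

Key "vqjvx" = 76 71 6a 76 78 is exactly B = 5 bytes: K' = 76 71 6a 76 78.
K' ⊕ ipad = 40 47 5c 40 4e; K' ⊕ opad = 2a 2d 36 2a 24.
m1: inner = H(40 47 5c 40 4e 56 74 75) = 02 b0; tag = H(2a 2d 36 2a 24 02 b0) = 018d
m2: inner = H(40 47 5c 40 4e 42 ee 54) = 02 f5; tag = H(2a 2d 36 2a 24 02 f5) = 01d2
m3: inner = H(40 47 5c 40 4e 7b 66 08) = 02 5a; tag = H(2a 2d 36 2a 24 02 5a) = 0137 ← matches
m4: inner = H(40 47 5c 40 4e 64 35 36) = 02 40; tag = H(2a 2d 36 2a 24 02 40) = 011d

3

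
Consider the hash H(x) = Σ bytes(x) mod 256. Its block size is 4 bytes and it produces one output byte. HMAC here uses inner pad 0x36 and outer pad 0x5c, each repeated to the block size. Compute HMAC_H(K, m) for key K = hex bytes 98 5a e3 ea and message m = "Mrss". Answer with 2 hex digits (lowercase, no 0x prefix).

af

Key hex bytes 98 5a e3 ea is exactly B = 4 bytes: K' = 98 5a e3 ea.
K' ⊕ ipad = ae 6c d5 dc.  K' ⊕ opad = c4 06 bf b6.
Inner input = (K'⊕ipad) ∥ m = ae 6c d5 dc ∥ 4d 72 73 73.
Inner hash: sum = 174+108+213+220+77+114+115+115 = 1136; mod 256 = 112 → 70.
Outer input = (K'⊕opad) ∥ inner = c4 06 bf b6 ∥ 70.
Outer hash (tag): sum = 196+6+191+182+112 = 687; mod 256 = 175 → af.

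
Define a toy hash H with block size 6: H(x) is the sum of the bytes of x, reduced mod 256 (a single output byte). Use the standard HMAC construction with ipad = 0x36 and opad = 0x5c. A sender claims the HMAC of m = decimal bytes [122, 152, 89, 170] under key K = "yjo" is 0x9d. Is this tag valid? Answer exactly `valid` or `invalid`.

invalid

Key "yjo" = 79 6a 6f is 3 bytes ≤ B = 6; zero-pad to 6 bytes: K' = 79 6a 6f 00 00 00.
K' ⊕ ipad = 4f 5c 59 36 36 36; K' ⊕ opad = 25 36 33 5c 5c 5c.
Inner hash: sum = 79+92+89+54+54+54+122+152+89+170 = 955; mod 256 = 187 → bb.
Outer hash (recomputed tag): sum = 37+54+51+92+92+92+187 = 605; mod 256 = 93 → 5d.
Recomputed tag = 5d; claimed = 9d → mismatch.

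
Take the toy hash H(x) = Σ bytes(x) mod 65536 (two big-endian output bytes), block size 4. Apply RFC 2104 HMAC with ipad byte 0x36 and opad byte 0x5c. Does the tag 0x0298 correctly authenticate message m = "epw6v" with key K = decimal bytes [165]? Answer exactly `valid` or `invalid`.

invalid

Key decimal bytes [165] = a5 is 1 byte ≤ B = 4; zero-pad to 4 bytes: K' = a5 00 00 00.
K' ⊕ ipad = 93 36 36 36; K' ⊕ opad = f9 5c 5c 5c.
Inner hash: sum = 147+54+54+54+101+112+119+54+118 = 813 → 03 2d.
Outer hash (recomputed tag): sum = 249+92+92+92+3+45 = 573 → 02 3d.
Recomputed tag = 023d; claimed = 0298 → mismatch.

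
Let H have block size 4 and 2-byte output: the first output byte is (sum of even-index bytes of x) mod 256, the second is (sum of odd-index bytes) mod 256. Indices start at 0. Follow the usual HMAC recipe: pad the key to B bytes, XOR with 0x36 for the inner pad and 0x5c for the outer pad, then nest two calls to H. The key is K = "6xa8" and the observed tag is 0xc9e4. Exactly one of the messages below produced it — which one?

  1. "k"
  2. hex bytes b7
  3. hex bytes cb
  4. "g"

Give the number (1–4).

Key "6xa8" = 36 78 61 38 is exactly B = 4 bytes: K' = 36 78 61 38.
K' ⊕ ipad = 00 4e 57 0e; K' ⊕ opad = 6a 24 3d 64.
m1: inner = H(00 4e 57 0e 6b) = c2 5c; tag = H(6a 24 3d 64 c2 5c) = 69e4
m2: inner = H(00 4e 57 0e b7) = 0e 5c; tag = H(6a 24 3d 64 0e 5c) = b5e4
m3: inner = H(00 4e 57 0e cb) = 22 5c; tag = H(6a 24 3d 64 22 5c) = c9e4 ← matches
m4: inner = H(00 4e 57 0e 67) = be 5c; tag = H(6a 24 3d 64 be 5c) = 65e4

3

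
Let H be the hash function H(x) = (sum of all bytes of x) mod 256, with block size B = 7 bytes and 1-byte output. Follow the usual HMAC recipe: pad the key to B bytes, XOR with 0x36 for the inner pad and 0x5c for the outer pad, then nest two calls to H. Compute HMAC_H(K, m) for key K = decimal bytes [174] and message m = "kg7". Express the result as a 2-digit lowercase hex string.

Key decimal bytes [174] = ae is 1 byte ≤ B = 7; zero-pad to 7 bytes: K' = ae 00 00 00 00 00 00.
K' ⊕ ipad = 98 36 36 36 36 36 36.  K' ⊕ opad = f2 5c 5c 5c 5c 5c 5c.
Inner input = (K'⊕ipad) ∥ m = 98 36 36 36 36 36 36 ∥ 6b 67 37.
Inner hash: sum = 152+54+54+54+54+54+54+107+103+55 = 741; mod 256 = 229 → e5.
Outer input = (K'⊕opad) ∥ inner = f2 5c 5c 5c 5c 5c 5c ∥ e5.
Outer hash (tag): sum = 242+92+92+92+92+92+92+229 = 1023; mod 256 = 255 → ff.

ff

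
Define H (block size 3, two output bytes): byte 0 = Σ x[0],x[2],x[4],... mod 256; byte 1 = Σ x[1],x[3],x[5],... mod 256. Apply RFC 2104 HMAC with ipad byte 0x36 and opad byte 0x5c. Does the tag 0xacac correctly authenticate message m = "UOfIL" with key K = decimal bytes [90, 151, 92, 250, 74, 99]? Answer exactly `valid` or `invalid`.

invalid

Key decimal bytes [90, 151, 92, 250, 74, 99] = 5a 97 5c fa 4a 63 is 6 bytes > B = 3, so hash it first: H(key) = 00 f4, then zero-pad to 3 bytes: K' = 00 f4 00.
K' ⊕ ipad = 36 c2 36; K' ⊕ opad = 5c a8 5c.
Inner hash: even-index sum = 260 mod 256 = 4; odd-index sum = 457 mod 256 = 201 → 04 c9.
Outer hash (recomputed tag): even-index sum = 385 mod 256 = 129; odd-index sum = 172 mod 256 = 172 → 81 ac.
Recomputed tag = 81ac; claimed = acac → mismatch.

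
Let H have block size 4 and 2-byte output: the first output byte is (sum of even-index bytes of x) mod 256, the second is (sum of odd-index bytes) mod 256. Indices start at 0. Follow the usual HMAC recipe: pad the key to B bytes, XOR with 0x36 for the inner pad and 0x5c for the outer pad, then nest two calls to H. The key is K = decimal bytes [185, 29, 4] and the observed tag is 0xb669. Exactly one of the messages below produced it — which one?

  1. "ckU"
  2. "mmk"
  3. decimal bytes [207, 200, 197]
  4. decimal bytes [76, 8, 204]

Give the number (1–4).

1

Key decimal bytes [185, 29, 4] = b9 1d 04 is 3 bytes ≤ B = 4; zero-pad to 4 bytes: K' = b9 1d 04 00.
K' ⊕ ipad = 8f 2b 32 36; K' ⊕ opad = e5 41 58 5c.
m1: inner = H(8f 2b 32 36 63 6b 55) = 79 cc; tag = H(e5 41 58 5c 79 cc) = b669 ← matches
m2: inner = H(8f 2b 32 36 6d 6d 6b) = 99 ce; tag = H(e5 41 58 5c 99 ce) = d66b
m3: inner = H(8f 2b 32 36 cf c8 c5) = 55 29; tag = H(e5 41 58 5c 55 29) = 92c6
m4: inner = H(8f 2b 32 36 4c 08 cc) = d9 69; tag = H(e5 41 58 5c d9 69) = 1606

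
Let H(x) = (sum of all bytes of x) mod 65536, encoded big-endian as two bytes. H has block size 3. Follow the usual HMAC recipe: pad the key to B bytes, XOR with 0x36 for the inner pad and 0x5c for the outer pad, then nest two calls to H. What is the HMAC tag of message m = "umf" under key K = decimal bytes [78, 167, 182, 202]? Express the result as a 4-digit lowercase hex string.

Key decimal bytes [78, 167, 182, 202] = 4e a7 b6 ca is 4 bytes > B = 3, so hash it first: H(key) = 02 75, then zero-pad to 3 bytes: K' = 02 75 00.
K' ⊕ ipad = 34 43 36.  K' ⊕ opad = 5e 29 5c.
Inner input = (K'⊕ipad) ∥ m = 34 43 36 ∥ 75 6d 66.
Inner hash: sum = 52+67+54+117+109+102 = 501 → 01 f5.
Outer input = (K'⊕opad) ∥ inner = 5e 29 5c ∥ 01 f5.
Outer hash (tag): sum = 94+41+92+1+245 = 473 → 01 d9.

01d9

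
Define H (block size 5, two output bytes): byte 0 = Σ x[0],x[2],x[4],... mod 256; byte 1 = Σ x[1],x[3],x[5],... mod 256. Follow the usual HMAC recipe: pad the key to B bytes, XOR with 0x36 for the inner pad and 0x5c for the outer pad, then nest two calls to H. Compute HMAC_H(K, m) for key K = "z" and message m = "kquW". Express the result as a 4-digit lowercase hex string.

2a38

Key "z" = 7a is 1 byte ≤ B = 5; zero-pad to 5 bytes: K' = 7a 00 00 00 00.
K' ⊕ ipad = 4c 36 36 36 36.  K' ⊕ opad = 26 5c 5c 5c 5c.
Inner input = (K'⊕ipad) ∥ m = 4c 36 36 36 36 ∥ 6b 71 75 57.
Inner hash: even-index sum = 384 mod 256 = 128; odd-index sum = 332 mod 256 = 76 → 80 4c.
Outer input = (K'⊕opad) ∥ inner = 26 5c 5c 5c 5c ∥ 80 4c.
Outer hash (tag): even-index sum = 298 mod 256 = 42; odd-index sum = 312 mod 256 = 56 → 2a 38.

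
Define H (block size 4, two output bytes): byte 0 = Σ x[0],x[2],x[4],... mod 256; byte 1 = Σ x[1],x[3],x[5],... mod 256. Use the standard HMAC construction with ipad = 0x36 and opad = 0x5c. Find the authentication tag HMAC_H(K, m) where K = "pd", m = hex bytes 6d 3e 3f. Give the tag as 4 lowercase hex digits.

Key "pd" = 70 64 is 2 bytes ≤ B = 4; zero-pad to 4 bytes: K' = 70 64 00 00.
K' ⊕ ipad = 46 52 36 36.  K' ⊕ opad = 2c 38 5c 5c.
Inner input = (K'⊕ipad) ∥ m = 46 52 36 36 ∥ 6d 3e 3f.
Inner hash: even-index sum = 296 mod 256 = 40; odd-index sum = 198 mod 256 = 198 → 28 c6.
Outer input = (K'⊕opad) ∥ inner = 2c 38 5c 5c ∥ 28 c6.
Outer hash (tag): even-index sum = 176 mod 256 = 176; odd-index sum = 346 mod 256 = 90 → b0 5a.

b05a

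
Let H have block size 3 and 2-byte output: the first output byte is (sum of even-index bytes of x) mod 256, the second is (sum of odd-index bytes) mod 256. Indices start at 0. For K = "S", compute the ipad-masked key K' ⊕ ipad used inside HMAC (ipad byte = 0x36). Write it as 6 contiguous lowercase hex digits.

Key "S" = 53 is 1 byte ≤ B = 3; zero-pad to 3 bytes: K' = 53 00 00.
XOR each byte with 0x36: 53⊕36=65, 00⊕36=36, 00⊕36=36.

653636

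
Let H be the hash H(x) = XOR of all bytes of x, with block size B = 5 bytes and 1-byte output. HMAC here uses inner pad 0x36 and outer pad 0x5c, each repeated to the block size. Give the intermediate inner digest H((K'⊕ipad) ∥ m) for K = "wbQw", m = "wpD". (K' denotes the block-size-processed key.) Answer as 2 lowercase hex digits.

Key "wbQw" = 77 62 51 77 is 4 bytes ≤ B = 5; zero-pad to 5 bytes: K' = 77 62 51 77 00.
K' ⊕ ipad = 41 54 67 41 36.
Inner input = 41 54 67 41 36 ∥ 77 70 44.
Inner hash: XOR 41⊕54⊕67⊕41⊕36⊕77⊕70⊕44 = 46.

46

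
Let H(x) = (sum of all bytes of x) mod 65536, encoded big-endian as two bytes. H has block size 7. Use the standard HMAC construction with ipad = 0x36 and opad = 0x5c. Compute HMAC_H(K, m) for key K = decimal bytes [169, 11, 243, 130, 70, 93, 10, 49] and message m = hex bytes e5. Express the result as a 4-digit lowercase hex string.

02e1

Key decimal bytes [169, 11, 243, 130, 70, 93, 10, 49] = a9 0b f3 82 46 5d 0a 31 is 8 bytes > B = 7, so hash it first: H(key) = 03 07, then zero-pad to 7 bytes: K' = 03 07 00 00 00 00 00.
K' ⊕ ipad = 35 31 36 36 36 36 36.  K' ⊕ opad = 5f 5b 5c 5c 5c 5c 5c.
Inner input = (K'⊕ipad) ∥ m = 35 31 36 36 36 36 36 ∥ e5.
Inner hash: sum = 53+49+54+54+54+54+54+229 = 601 → 02 59.
Outer input = (K'⊕opad) ∥ inner = 5f 5b 5c 5c 5c 5c 5c ∥ 02 59.
Outer hash (tag): sum = 95+91+92+92+92+92+92+2+89 = 737 → 02 e1.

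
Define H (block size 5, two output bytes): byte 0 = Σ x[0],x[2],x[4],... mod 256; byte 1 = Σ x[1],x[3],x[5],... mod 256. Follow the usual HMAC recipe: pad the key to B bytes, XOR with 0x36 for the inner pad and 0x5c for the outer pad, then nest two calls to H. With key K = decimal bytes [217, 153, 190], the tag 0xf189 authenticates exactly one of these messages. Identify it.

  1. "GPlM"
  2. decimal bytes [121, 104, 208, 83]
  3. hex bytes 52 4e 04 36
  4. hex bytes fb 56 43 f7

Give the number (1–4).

Key decimal bytes [217, 153, 190] = d9 99 be is 3 bytes ≤ B = 5; zero-pad to 5 bytes: K' = d9 99 be 00 00.
K' ⊕ ipad = ef af 88 36 36; K' ⊕ opad = 85 c5 e2 5c 5c.
m1: inner = H(ef af 88 36 36 47 50 6c 4d) = 4a 98; tag = H(85 c5 e2 5c 5c 4a 98) = 5b6b
m2: inner = H(ef af 88 36 36 79 68 d0 53) = 68 2e; tag = H(85 c5 e2 5c 5c 68 2e) = f189 ← matches
m3: inner = H(ef af 88 36 36 52 4e 04 36) = 31 3b; tag = H(85 c5 e2 5c 5c 31 3b) = fe52
m4: inner = H(ef af 88 36 36 fb 56 43 f7) = fa 23; tag = H(85 c5 e2 5c 5c fa 23) = e61b

2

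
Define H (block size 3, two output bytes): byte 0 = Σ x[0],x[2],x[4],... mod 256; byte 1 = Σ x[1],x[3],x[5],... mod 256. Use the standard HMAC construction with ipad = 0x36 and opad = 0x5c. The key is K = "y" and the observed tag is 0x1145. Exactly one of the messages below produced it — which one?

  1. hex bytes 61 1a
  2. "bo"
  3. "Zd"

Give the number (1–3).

Key "y" = 79 is 1 byte ≤ B = 3; zero-pad to 3 bytes: K' = 79 00 00.
K' ⊕ ipad = 4f 36 36; K' ⊕ opad = 25 5c 5c.
m1: inner = H(4f 36 36 61 1a) = 9f 97; tag = H(25 5c 5c 9f 97) = 18fb
m2: inner = H(4f 36 36 62 6f) = f4 98; tag = H(25 5c 5c f4 98) = 1950
m3: inner = H(4f 36 36 5a 64) = e9 90; tag = H(25 5c 5c e9 90) = 1145 ← matches

3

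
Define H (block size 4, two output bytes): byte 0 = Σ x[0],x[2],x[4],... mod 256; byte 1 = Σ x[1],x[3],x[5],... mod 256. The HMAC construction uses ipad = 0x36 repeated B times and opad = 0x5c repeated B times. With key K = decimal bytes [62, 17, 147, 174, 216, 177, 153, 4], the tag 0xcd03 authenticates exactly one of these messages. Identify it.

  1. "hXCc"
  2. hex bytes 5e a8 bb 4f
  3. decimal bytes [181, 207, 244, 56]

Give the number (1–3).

3

Key decimal bytes [62, 17, 147, 174, 216, 177, 153, 4] = 3e 11 93 ae d8 b1 99 04 is 8 bytes > B = 4, so hash it first: H(key) = 42 74, then zero-pad to 4 bytes: K' = 42 74 00 00.
K' ⊕ ipad = 74 42 36 36; K' ⊕ opad = 1e 28 5c 5c.
m1: inner = H(74 42 36 36 68 58 43 63) = 55 33; tag = H(1e 28 5c 5c 55 33) = cfb7
m2: inner = H(74 42 36 36 5e a8 bb 4f) = c3 6f; tag = H(1e 28 5c 5c c3 6f) = 3df3
m3: inner = H(74 42 36 36 b5 cf f4 38) = 53 7f; tag = H(1e 28 5c 5c 53 7f) = cd03 ← matches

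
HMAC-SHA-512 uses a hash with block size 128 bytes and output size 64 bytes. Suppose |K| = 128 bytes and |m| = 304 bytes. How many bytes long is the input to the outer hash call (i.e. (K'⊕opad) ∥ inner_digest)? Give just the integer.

192

Key is 128 ≤ 128 bytes, zero-padded: |K'| = 128.
Outer input = (K'⊕opad) ∥ H(inner) → 128 + 64 = 192 bytes.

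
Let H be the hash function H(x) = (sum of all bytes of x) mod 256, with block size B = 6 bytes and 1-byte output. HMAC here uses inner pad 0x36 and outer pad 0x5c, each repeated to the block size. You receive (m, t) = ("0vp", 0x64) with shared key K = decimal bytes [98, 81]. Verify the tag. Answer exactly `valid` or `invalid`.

Key decimal bytes [98, 81] = 62 51 is 2 bytes ≤ B = 6; zero-pad to 6 bytes: K' = 62 51 00 00 00 00.
K' ⊕ ipad = 54 67 36 36 36 36; K' ⊕ opad = 3e 0d 5c 5c 5c 5c.
Inner hash: sum = 84+103+54+54+54+54+48+118+112 = 681; mod 256 = 169 → a9.
Outer hash (recomputed tag): sum = 62+13+92+92+92+92+169 = 612; mod 256 = 100 → 64.
Recomputed tag = 64; claimed = 64 → match.

valid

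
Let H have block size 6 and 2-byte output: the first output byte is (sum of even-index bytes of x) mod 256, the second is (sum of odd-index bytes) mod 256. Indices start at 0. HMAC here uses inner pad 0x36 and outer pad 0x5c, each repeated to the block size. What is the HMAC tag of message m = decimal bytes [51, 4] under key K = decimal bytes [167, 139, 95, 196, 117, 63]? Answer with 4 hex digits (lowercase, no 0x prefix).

978e

Key decimal bytes [167, 139, 95, 196, 117, 63] = a7 8b 5f c4 75 3f is exactly B = 6 bytes: K' = a7 8b 5f c4 75 3f.
K' ⊕ ipad = 91 bd 69 f2 43 09.  K' ⊕ opad = fb d7 03 98 29 63.
Inner input = (K'⊕ipad) ∥ m = 91 bd 69 f2 43 09 ∥ 33 04.
Inner hash: even-index sum = 368 mod 256 = 112; odd-index sum = 444 mod 256 = 188 → 70 bc.
Outer input = (K'⊕opad) ∥ inner = fb d7 03 98 29 63 ∥ 70 bc.
Outer hash (tag): even-index sum = 407 mod 256 = 151; odd-index sum = 654 mod 256 = 142 → 97 8e.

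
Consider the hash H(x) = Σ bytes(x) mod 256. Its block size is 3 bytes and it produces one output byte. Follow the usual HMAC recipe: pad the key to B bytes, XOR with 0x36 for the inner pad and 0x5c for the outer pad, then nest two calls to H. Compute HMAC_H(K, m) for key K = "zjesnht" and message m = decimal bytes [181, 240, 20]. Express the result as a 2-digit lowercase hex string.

67

Key "zjesnht" = 7a 6a 65 73 6e 68 74 is 7 bytes > B = 3, so hash it first: H(key) = 06, then zero-pad to 3 bytes: K' = 06 00 00.
K' ⊕ ipad = 30 36 36.  K' ⊕ opad = 5a 5c 5c.
Inner input = (K'⊕ipad) ∥ m = 30 36 36 ∥ b5 f0 14.
Inner hash: sum = 48+54+54+181+240+20 = 597; mod 256 = 85 → 55.
Outer input = (K'⊕opad) ∥ inner = 5a 5c 5c ∥ 55.
Outer hash (tag): sum = 90+92+92+85 = 359; mod 256 = 103 → 67.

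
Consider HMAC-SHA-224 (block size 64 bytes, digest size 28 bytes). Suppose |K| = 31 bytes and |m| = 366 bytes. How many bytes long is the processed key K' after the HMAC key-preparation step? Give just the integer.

64

Key is 31 ≤ 64 bytes, zero-padded: |K'| = 64.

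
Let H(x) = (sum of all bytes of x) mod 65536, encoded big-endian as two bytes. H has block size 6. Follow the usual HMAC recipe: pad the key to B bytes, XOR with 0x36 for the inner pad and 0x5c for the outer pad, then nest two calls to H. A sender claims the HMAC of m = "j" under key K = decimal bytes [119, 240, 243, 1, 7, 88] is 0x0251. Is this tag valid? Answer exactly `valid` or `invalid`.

Key decimal bytes [119, 240, 243, 1, 7, 88] = 77 f0 f3 01 07 58 is exactly B = 6 bytes: K' = 77 f0 f3 01 07 58.
K' ⊕ ipad = 41 c6 c5 37 31 6e; K' ⊕ opad = 2b ac af 5d 5b 04.
Inner hash: sum = 65+198+197+55+49+110+106 = 780 → 03 0c.
Outer hash (recomputed tag): sum = 43+172+175+93+91+4+3+12 = 593 → 02 51.
Recomputed tag = 0251; claimed = 0251 → match.

valid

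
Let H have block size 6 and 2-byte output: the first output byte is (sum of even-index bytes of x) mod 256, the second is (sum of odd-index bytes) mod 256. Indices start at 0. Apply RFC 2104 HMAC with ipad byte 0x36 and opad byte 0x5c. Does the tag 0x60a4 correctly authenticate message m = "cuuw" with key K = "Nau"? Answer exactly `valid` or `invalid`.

Key "Nau" = 4e 61 75 is 3 bytes ≤ B = 6; zero-pad to 6 bytes: K' = 4e 61 75 00 00 00.
K' ⊕ ipad = 78 57 43 36 36 36; K' ⊕ opad = 12 3d 29 5c 5c 5c.
Inner hash: even-index sum = 457 mod 256 = 201; odd-index sum = 431 mod 256 = 175 → c9 af.
Outer hash (recomputed tag): even-index sum = 352 mod 256 = 96; odd-index sum = 420 mod 256 = 164 → 60 a4.
Recomputed tag = 60a4; claimed = 60a4 → match.

valid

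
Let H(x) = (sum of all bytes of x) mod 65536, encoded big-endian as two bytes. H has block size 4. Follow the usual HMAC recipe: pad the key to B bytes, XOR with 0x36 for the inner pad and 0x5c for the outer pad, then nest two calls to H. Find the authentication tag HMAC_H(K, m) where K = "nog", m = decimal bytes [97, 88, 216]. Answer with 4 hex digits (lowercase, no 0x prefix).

Key "nog" = 6e 6f 67 is 3 bytes ≤ B = 4; zero-pad to 4 bytes: K' = 6e 6f 67 00.
K' ⊕ ipad = 58 59 51 36.  K' ⊕ opad = 32 33 3b 5c.
Inner input = (K'⊕ipad) ∥ m = 58 59 51 36 ∥ 61 58 d8.
Inner hash: sum = 88+89+81+54+97+88+216 = 713 → 02 c9.
Outer input = (K'⊕opad) ∥ inner = 32 33 3b 5c ∥ 02 c9.
Outer hash (tag): sum = 50+51+59+92+2+201 = 455 → 01 c7.

01c7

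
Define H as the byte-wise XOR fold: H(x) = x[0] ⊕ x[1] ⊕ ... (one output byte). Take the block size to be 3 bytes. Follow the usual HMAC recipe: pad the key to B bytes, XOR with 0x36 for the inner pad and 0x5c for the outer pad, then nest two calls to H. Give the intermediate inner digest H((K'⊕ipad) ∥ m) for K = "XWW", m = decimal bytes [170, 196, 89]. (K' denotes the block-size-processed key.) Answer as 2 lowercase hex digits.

59

Key "XWW" = 58 57 57 is exactly B = 3 bytes: K' = 58 57 57.
K' ⊕ ipad = 6e 61 61.
Inner input = 6e 61 61 ∥ aa c4 59.
Inner hash: XOR 6e⊕61⊕61⊕aa⊕c4⊕59 = 59.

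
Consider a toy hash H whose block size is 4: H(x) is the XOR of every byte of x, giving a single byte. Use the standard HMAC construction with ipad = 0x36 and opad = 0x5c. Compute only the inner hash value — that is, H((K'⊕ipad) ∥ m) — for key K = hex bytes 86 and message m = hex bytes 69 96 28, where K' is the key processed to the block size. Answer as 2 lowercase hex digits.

51

Key hex bytes 86 is 1 byte ≤ B = 4; zero-pad to 4 bytes: K' = 86 00 00 00.
K' ⊕ ipad = b0 36 36 36.
Inner input = b0 36 36 36 ∥ 69 96 28.
Inner hash: XOR b0⊕36⊕36⊕36⊕69⊕96⊕28 = 51.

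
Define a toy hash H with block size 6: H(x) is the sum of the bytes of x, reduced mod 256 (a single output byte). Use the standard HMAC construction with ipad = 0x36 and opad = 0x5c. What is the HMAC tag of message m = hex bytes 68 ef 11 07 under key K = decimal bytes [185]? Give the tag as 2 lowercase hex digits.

Key decimal bytes [185] = b9 is 1 byte ≤ B = 6; zero-pad to 6 bytes: K' = b9 00 00 00 00 00.
K' ⊕ ipad = 8f 36 36 36 36 36.  K' ⊕ opad = e5 5c 5c 5c 5c 5c.
Inner input = (K'⊕ipad) ∥ m = 8f 36 36 36 36 36 ∥ 68 ef 11 07.
Inner hash: sum = 143+54+54+54+54+54+104+239+17+7 = 780; mod 256 = 12 → 0c.
Outer input = (K'⊕opad) ∥ inner = e5 5c 5c 5c 5c 5c ∥ 0c.
Outer hash (tag): sum = 229+92+92+92+92+92+12 = 701; mod 256 = 189 → bd.

bd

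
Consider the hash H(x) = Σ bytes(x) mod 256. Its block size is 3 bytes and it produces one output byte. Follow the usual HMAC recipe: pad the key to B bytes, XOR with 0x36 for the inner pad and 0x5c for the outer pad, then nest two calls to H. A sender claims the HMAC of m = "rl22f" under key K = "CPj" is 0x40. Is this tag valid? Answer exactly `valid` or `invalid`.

valid

Key "CPj" = 43 50 6a is exactly B = 3 bytes: K' = 43 50 6a.
K' ⊕ ipad = 75 66 5c; K' ⊕ opad = 1f 0c 36.
Inner hash: sum = 117+102+92+114+108+50+50+102 = 735; mod 256 = 223 → df.
Outer hash (recomputed tag): sum = 31+12+54+223 = 320; mod 256 = 64 → 40.
Recomputed tag = 40; claimed = 40 → match.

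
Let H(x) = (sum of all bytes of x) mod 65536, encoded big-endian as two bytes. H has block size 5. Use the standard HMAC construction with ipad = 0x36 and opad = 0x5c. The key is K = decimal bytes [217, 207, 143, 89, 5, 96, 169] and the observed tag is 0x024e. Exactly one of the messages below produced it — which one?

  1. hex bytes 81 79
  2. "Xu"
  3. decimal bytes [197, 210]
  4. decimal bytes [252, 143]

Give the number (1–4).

3

Key decimal bytes [217, 207, 143, 89, 5, 96, 169] = d9 cf 8f 59 05 60 a9 is 7 bytes > B = 5, so hash it first: H(key) = 03 9e, then zero-pad to 5 bytes: K' = 03 9e 00 00 00.
K' ⊕ ipad = 35 a8 36 36 36; K' ⊕ opad = 5f c2 5c 5c 5c.
m1: inner = H(35 a8 36 36 36 81 79) = 02 79; tag = H(5f c2 5c 5c 5c 02 79) = 02b0
m2: inner = H(35 a8 36 36 36 58 75) = 02 4c; tag = H(5f c2 5c 5c 5c 02 4c) = 0283
m3: inner = H(35 a8 36 36 36 c5 d2) = 03 16; tag = H(5f c2 5c 5c 5c 03 16) = 024e ← matches
m4: inner = H(35 a8 36 36 36 fc 8f) = 03 0a; tag = H(5f c2 5c 5c 5c 03 0a) = 0242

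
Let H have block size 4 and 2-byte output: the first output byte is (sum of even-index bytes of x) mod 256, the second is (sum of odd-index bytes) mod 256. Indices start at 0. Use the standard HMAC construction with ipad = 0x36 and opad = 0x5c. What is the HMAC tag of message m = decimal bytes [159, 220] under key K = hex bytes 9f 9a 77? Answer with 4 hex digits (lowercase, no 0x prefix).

Key hex bytes 9f 9a 77 is 3 bytes ≤ B = 4; zero-pad to 4 bytes: K' = 9f 9a 77 00.
K' ⊕ ipad = a9 ac 41 36.  K' ⊕ opad = c3 c6 2b 5c.
Inner input = (K'⊕ipad) ∥ m = a9 ac 41 36 ∥ 9f dc.
Inner hash: even-index sum = 393 mod 256 = 137; odd-index sum = 446 mod 256 = 190 → 89 be.
Outer input = (K'⊕opad) ∥ inner = c3 c6 2b 5c ∥ 89 be.
Outer hash (tag): even-index sum = 375 mod 256 = 119; odd-index sum = 480 mod 256 = 224 → 77 e0.

77e0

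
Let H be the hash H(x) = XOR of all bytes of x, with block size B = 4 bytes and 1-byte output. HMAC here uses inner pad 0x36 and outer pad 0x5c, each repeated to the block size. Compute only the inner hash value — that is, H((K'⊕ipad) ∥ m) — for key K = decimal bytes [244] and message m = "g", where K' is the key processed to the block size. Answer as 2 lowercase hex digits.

93

Key decimal bytes [244] = f4 is 1 byte ≤ B = 4; zero-pad to 4 bytes: K' = f4 00 00 00.
K' ⊕ ipad = c2 36 36 36.
Inner input = c2 36 36 36 ∥ 67.
Inner hash: XOR c2⊕36⊕36⊕36⊕67 = 93.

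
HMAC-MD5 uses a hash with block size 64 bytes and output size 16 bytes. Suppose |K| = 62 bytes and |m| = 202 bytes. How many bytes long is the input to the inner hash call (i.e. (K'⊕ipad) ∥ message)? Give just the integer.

Key is 62 ≤ 64 bytes, zero-padded: |K'| = 64.
Inner input = (K'⊕ipad) ∥ m → 64 + 202 = 266 bytes.

266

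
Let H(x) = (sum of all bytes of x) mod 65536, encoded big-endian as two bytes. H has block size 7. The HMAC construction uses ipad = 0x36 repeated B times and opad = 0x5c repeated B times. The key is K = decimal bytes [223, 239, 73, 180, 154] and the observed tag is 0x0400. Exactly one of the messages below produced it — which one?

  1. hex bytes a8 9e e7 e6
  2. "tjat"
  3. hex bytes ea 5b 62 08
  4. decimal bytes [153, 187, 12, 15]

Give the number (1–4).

Key decimal bytes [223, 239, 73, 180, 154] = df ef 49 b4 9a is 5 bytes ≤ B = 7; zero-pad to 7 bytes: K' = df ef 49 b4 9a 00 00.
K' ⊕ ipad = e9 d9 7f 82 ac 36 36; K' ⊕ opad = 83 b3 15 e8 c6 5c 5c.
m1: inner = H(e9 d9 7f 82 ac 36 36 a8 9e e7 e6) = 06 ee; tag = H(83 b3 15 e8 c6 5c 5c 06 ee) = 04a5
m2: inner = H(e9 d9 7f 82 ac 36 36 74 6a 61 74) = 05 8e; tag = H(83 b3 15 e8 c6 5c 5c 05 8e) = 0444
m3: inner = H(e9 d9 7f 82 ac 36 36 ea 5b 62 08) = 05 8a; tag = H(83 b3 15 e8 c6 5c 5c 05 8a) = 0440
m4: inner = H(e9 d9 7f 82 ac 36 36 99 bb 0c 0f) = 05 4a; tag = H(83 b3 15 e8 c6 5c 5c 05 4a) = 0400 ← matches

4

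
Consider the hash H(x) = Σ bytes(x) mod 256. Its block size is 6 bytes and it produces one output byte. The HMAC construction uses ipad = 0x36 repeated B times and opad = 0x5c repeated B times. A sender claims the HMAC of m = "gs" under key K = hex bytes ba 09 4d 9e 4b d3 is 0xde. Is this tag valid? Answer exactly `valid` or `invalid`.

Key hex bytes ba 09 4d 9e 4b d3 is exactly B = 6 bytes: K' = ba 09 4d 9e 4b d3.
K' ⊕ ipad = 8c 3f 7b a8 7d e5; K' ⊕ opad = e6 55 11 c2 17 8f.
Inner hash: sum = 140+63+123+168+125+229+103+115 = 1066; mod 256 = 42 → 2a.
Outer hash (recomputed tag): sum = 230+85+17+194+23+143+42 = 734; mod 256 = 222 → de.
Recomputed tag = de; claimed = de → match.

valid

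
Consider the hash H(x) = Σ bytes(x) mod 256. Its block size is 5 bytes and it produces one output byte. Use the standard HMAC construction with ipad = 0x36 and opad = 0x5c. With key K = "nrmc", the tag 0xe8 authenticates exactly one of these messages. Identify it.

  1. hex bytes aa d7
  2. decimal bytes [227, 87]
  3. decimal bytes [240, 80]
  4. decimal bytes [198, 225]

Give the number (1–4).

2

Key "nrmc" = 6e 72 6d 63 is 4 bytes ≤ B = 5; zero-pad to 5 bytes: K' = 6e 72 6d 63 00.
K' ⊕ ipad = 58 44 5b 55 36; K' ⊕ opad = 32 2e 31 3f 5c.
m1: inner = H(58 44 5b 55 36 aa d7) = 03; tag = H(32 2e 31 3f 5c 03) = 2f
m2: inner = H(58 44 5b 55 36 e3 57) = bc; tag = H(32 2e 31 3f 5c bc) = e8 ← matches
m3: inner = H(58 44 5b 55 36 f0 50) = c2; tag = H(32 2e 31 3f 5c c2) = ee
m4: inner = H(58 44 5b 55 36 c6 e1) = 29; tag = H(32 2e 31 3f 5c 29) = 55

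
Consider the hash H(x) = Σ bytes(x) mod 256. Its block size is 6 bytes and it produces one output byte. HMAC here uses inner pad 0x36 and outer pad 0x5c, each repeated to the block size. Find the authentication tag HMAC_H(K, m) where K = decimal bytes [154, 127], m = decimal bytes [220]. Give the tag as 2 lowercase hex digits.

Key decimal bytes [154, 127] = 9a 7f is 2 bytes ≤ B = 6; zero-pad to 6 bytes: K' = 9a 7f 00 00 00 00.
K' ⊕ ipad = ac 49 36 36 36 36.  K' ⊕ opad = c6 23 5c 5c 5c 5c.
Inner input = (K'⊕ipad) ∥ m = ac 49 36 36 36 36 ∥ dc.
Inner hash: sum = 172+73+54+54+54+54+220 = 681; mod 256 = 169 → a9.
Outer input = (K'⊕opad) ∥ inner = c6 23 5c 5c 5c 5c ∥ a9.
Outer hash (tag): sum = 198+35+92+92+92+92+169 = 770; mod 256 = 2 → 02.

02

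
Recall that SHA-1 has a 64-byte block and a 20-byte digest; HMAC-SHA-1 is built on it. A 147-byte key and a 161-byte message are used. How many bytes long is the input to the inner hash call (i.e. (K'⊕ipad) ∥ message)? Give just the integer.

225

Key is 147 > 64 bytes, so it is hashed to 20 bytes then zero-padded to 64: |K'| = 64.
Inner input = (K'⊕ipad) ∥ m → 64 + 161 = 225 bytes.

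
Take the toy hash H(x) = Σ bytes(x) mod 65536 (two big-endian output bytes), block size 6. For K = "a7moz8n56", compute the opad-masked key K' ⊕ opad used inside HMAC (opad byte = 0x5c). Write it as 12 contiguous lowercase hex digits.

Key "a7moz8n56" = 61 37 6d 6f 7a 38 6e 35 36 is 9 bytes > B = 6, so hash it first: H(key) = 02 ff, then zero-pad to 6 bytes: K' = 02 ff 00 00 00 00.
XOR each byte with 0x5c: 02⊕5c=5e, ff⊕5c=a3, 00⊕5c=5c, 00⊕5c=5c, 00⊕5c=5c, 00⊕5c=5c.

5ea35c5c5c5c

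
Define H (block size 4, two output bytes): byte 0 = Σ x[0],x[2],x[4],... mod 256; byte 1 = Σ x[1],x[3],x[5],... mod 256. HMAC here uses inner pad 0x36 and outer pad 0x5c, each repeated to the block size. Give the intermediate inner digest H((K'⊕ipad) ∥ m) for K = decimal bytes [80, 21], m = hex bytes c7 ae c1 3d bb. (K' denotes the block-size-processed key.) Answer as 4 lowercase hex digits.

df44

Key decimal bytes [80, 21] = 50 15 is 2 bytes ≤ B = 4; zero-pad to 4 bytes: K' = 50 15 00 00.
K' ⊕ ipad = 66 23 36 36.
Inner input = 66 23 36 36 ∥ c7 ae c1 3d bb.
Inner hash: even-index sum = 735 mod 256 = 223; odd-index sum = 324 mod 256 = 68 → df 44.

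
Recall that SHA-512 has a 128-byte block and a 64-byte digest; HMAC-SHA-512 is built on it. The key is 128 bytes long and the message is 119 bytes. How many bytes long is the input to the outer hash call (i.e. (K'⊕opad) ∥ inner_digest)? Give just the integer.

Key is 128 ≤ 128 bytes, zero-padded: |K'| = 128.
Outer input = (K'⊕opad) ∥ H(inner) → 128 + 64 = 192 bytes.

192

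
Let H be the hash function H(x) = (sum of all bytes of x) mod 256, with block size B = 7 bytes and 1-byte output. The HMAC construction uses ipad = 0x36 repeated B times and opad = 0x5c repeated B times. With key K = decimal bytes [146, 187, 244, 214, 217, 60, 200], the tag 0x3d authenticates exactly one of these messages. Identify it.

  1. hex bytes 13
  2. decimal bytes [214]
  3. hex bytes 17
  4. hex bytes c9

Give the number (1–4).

1

Key decimal bytes [146, 187, 244, 214, 217, 60, 200] = 92 bb f4 d6 d9 3c c8 is exactly B = 7 bytes: K' = 92 bb f4 d6 d9 3c c8.
K' ⊕ ipad = a4 8d c2 e0 ef 0a fe; K' ⊕ opad = ce e7 a8 8a 85 60 94.
m1: inner = H(a4 8d c2 e0 ef 0a fe 13) = dd; tag = H(ce e7 a8 8a 85 60 94 dd) = 3d ← matches
m2: inner = H(a4 8d c2 e0 ef 0a fe d6) = a0; tag = H(ce e7 a8 8a 85 60 94 a0) = 00
m3: inner = H(a4 8d c2 e0 ef 0a fe 17) = e1; tag = H(ce e7 a8 8a 85 60 94 e1) = 41
m4: inner = H(a4 8d c2 e0 ef 0a fe c9) = 93; tag = H(ce e7 a8 8a 85 60 94 93) = f3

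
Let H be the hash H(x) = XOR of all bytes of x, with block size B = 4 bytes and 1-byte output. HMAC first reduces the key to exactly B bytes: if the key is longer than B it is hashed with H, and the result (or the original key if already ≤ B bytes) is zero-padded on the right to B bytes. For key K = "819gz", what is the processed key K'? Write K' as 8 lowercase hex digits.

|K| = 5 > B = 4, so first hash the key.
H(K): XOR 38⊕31⊕39⊕67⊕7a = 2d.
Zero-pad H(K) = 2d to 4 bytes: K' = 2d 00 00 00.

2d000000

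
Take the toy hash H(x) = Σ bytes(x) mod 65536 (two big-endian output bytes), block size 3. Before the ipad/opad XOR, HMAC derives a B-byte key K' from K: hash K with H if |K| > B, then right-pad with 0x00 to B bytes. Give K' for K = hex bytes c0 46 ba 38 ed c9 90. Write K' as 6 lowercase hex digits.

|K| = 7 > B = 3, so first hash the key.
H(K): sum = 192+70+186+56+237+201+144 = 1086 → 04 3e.
Zero-pad H(K) = 04 3e to 3 bytes: K' = 04 3e 00.

043e00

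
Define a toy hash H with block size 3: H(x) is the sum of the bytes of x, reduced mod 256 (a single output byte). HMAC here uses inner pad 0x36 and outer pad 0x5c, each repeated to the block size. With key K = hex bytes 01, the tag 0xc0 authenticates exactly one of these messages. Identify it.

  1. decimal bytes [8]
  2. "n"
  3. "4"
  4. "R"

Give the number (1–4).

Key hex bytes 01 is 1 byte ≤ B = 3; zero-pad to 3 bytes: K' = 01 00 00.
K' ⊕ ipad = 37 36 36; K' ⊕ opad = 5d 5c 5c.
m1: inner = H(37 36 36 08) = ab; tag = H(5d 5c 5c ab) = c0 ← matches
m2: inner = H(37 36 36 6e) = 11; tag = H(5d 5c 5c 11) = 26
m3: inner = H(37 36 36 34) = d7; tag = H(5d 5c 5c d7) = ec
m4: inner = H(37 36 36 52) = f5; tag = H(5d 5c 5c f5) = 0a

1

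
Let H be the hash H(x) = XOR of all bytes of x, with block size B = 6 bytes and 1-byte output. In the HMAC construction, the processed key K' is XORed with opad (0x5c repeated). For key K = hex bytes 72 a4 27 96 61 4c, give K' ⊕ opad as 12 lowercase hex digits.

Key hex bytes 72 a4 27 96 61 4c is exactly B = 6 bytes: K' = 72 a4 27 96 61 4c.
XOR each byte with 0x5c: 72⊕5c=2e, a4⊕5c=f8, 27⊕5c=7b, 96⊕5c=ca, 61⊕5c=3d, 4c⊕5c=10.

2ef87bca3d10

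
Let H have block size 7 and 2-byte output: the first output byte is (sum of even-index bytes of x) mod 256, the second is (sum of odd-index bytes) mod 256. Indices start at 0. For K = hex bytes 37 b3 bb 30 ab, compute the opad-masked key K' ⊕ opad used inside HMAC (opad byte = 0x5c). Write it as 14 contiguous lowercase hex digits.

6befe76cf75c5c

Key hex bytes 37 b3 bb 30 ab is 5 bytes ≤ B = 7; zero-pad to 7 bytes: K' = 37 b3 bb 30 ab 00 00.
XOR each byte with 0x5c: 37⊕5c=6b, b3⊕5c=ef, bb⊕5c=e7, 30⊕5c=6c, ab⊕5c=f7, 00⊕5c=5c, 00⊕5c=5c.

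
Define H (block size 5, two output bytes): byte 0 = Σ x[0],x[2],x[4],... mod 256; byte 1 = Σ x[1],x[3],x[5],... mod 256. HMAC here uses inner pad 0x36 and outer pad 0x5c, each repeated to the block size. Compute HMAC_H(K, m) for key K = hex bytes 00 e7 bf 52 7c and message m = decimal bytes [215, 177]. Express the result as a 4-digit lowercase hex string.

6b83

Key hex bytes 00 e7 bf 52 7c is exactly B = 5 bytes: K' = 00 e7 bf 52 7c.
K' ⊕ ipad = 36 d1 89 64 4a.  K' ⊕ opad = 5c bb e3 0e 20.
Inner input = (K'⊕ipad) ∥ m = 36 d1 89 64 4a ∥ d7 b1.
Inner hash: even-index sum = 442 mod 256 = 186; odd-index sum = 524 mod 256 = 12 → ba 0c.
Outer input = (K'⊕opad) ∥ inner = 5c bb e3 0e 20 ∥ ba 0c.
Outer hash (tag): even-index sum = 363 mod 256 = 107; odd-index sum = 387 mod 256 = 131 → 6b 83.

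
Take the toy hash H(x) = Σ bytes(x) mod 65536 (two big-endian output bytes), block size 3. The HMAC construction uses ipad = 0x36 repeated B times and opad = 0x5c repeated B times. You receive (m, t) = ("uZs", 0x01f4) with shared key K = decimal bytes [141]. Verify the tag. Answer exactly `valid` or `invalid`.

Key decimal bytes [141] = 8d is 1 byte ≤ B = 3; zero-pad to 3 bytes: K' = 8d 00 00.
K' ⊕ ipad = bb 36 36; K' ⊕ opad = d1 5c 5c.
Inner hash: sum = 187+54+54+117+90+115 = 617 → 02 69.
Outer hash (recomputed tag): sum = 209+92+92+2+105 = 500 → 01 f4.
Recomputed tag = 01f4; claimed = 01f4 → match.

valid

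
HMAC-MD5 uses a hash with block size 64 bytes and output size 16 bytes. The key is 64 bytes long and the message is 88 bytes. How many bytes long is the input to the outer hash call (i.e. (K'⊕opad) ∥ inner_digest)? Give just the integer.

Key is 64 ≤ 64 bytes, zero-padded: |K'| = 64.
Outer input = (K'⊕opad) ∥ H(inner) → 64 + 16 = 80 bytes.

80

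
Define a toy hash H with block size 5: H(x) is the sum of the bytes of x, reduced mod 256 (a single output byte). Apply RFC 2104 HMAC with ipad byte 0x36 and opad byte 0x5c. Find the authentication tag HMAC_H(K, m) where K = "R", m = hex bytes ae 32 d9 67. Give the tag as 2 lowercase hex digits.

da

Key "R" = 52 is 1 byte ≤ B = 5; zero-pad to 5 bytes: K' = 52 00 00 00 00.
K' ⊕ ipad = 64 36 36 36 36.  K' ⊕ opad = 0e 5c 5c 5c 5c.
Inner input = (K'⊕ipad) ∥ m = 64 36 36 36 36 ∥ ae 32 d9 67.
Inner hash: sum = 100+54+54+54+54+174+50+217+103 = 860; mod 256 = 92 → 5c.
Outer input = (K'⊕opad) ∥ inner = 0e 5c 5c 5c 5c ∥ 5c.
Outer hash (tag): sum = 14+92+92+92+92+92 = 474; mod 256 = 218 → da.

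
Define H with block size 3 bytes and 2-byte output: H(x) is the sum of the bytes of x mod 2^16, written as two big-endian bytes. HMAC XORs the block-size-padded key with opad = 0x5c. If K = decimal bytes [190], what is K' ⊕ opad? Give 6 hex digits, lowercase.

Key decimal bytes [190] = be is 1 byte ≤ B = 3; zero-pad to 3 bytes: K' = be 00 00.
XOR each byte with 0x5c: be⊕5c=e2, 00⊕5c=5c, 00⊕5c=5c.

e25c5c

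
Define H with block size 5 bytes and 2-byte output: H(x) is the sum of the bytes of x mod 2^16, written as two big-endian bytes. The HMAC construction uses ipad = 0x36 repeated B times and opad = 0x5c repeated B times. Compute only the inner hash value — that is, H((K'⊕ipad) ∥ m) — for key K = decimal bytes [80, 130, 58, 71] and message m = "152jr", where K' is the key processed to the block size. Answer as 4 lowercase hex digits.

0341

Key decimal bytes [80, 130, 58, 71] = 50 82 3a 47 is 4 bytes ≤ B = 5; zero-pad to 5 bytes: K' = 50 82 3a 47 00.
K' ⊕ ipad = 66 b4 0c 71 36.
Inner input = 66 b4 0c 71 36 ∥ 31 35 32 6a 72.
Inner hash: sum = 102+180+12+113+54+49+53+50+106+114 = 833 → 03 41.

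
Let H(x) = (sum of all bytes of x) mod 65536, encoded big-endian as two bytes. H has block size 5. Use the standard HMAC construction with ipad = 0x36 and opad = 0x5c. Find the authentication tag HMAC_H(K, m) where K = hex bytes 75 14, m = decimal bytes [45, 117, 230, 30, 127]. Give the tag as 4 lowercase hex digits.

01b4

Key hex bytes 75 14 is 2 bytes ≤ B = 5; zero-pad to 5 bytes: K' = 75 14 00 00 00.
K' ⊕ ipad = 43 22 36 36 36.  K' ⊕ opad = 29 48 5c 5c 5c.
Inner input = (K'⊕ipad) ∥ m = 43 22 36 36 36 ∥ 2d 75 e6 1e 7f.
Inner hash: sum = 67+34+54+54+54+45+117+230+30+127 = 812 → 03 2c.
Outer input = (K'⊕opad) ∥ inner = 29 48 5c 5c 5c ∥ 03 2c.
Outer hash (tag): sum = 41+72+92+92+92+3+44 = 436 → 01 b4.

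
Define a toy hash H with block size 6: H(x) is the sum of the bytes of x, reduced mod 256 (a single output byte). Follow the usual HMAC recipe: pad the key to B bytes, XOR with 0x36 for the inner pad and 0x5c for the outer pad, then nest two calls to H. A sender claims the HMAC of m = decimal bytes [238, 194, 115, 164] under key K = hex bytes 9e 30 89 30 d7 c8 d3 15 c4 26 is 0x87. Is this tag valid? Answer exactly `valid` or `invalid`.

Key hex bytes 9e 30 89 30 d7 c8 d3 15 c4 26 is 10 bytes > B = 6, so hash it first: H(key) = f8, then zero-pad to 6 bytes: K' = f8 00 00 00 00 00.
K' ⊕ ipad = ce 36 36 36 36 36; K' ⊕ opad = a4 5c 5c 5c 5c 5c.
Inner hash: sum = 206+54+54+54+54+54+238+194+115+164 = 1187; mod 256 = 163 → a3.
Outer hash (recomputed tag): sum = 164+92+92+92+92+92+163 = 787; mod 256 = 19 → 13.
Recomputed tag = 13; claimed = 87 → mismatch.

invalid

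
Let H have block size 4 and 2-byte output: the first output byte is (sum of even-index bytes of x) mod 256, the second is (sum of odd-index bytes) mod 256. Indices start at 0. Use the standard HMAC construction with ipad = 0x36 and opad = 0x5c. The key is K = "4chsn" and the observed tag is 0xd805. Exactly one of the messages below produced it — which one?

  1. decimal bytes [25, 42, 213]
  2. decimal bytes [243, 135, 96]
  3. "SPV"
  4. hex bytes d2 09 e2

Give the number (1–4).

4

Key "4chsn" = 34 63 68 73 6e is 5 bytes > B = 4, so hash it first: H(key) = 0a d6, then zero-pad to 4 bytes: K' = 0a d6 00 00.
K' ⊕ ipad = 3c e0 36 36; K' ⊕ opad = 56 8a 5c 5c.
m1: inner = H(3c e0 36 36 19 2a d5) = 60 40; tag = H(56 8a 5c 5c 60 40) = 1226
m2: inner = H(3c e0 36 36 f3 87 60) = c5 9d; tag = H(56 8a 5c 5c c5 9d) = 7783
m3: inner = H(3c e0 36 36 53 50 56) = 1b 66; tag = H(56 8a 5c 5c 1b 66) = cd4c
m4: inner = H(3c e0 36 36 d2 09 e2) = 26 1f; tag = H(56 8a 5c 5c 26 1f) = d805 ← matches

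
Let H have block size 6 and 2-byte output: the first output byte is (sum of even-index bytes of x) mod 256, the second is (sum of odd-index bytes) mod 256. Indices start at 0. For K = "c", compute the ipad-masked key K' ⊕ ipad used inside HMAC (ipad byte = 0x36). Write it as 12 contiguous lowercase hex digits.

Key "c" = 63 is 1 byte ≤ B = 6; zero-pad to 6 bytes: K' = 63 00 00 00 00 00.
XOR each byte with 0x36: 63⊕36=55, 00⊕36=36, 00⊕36=36, 00⊕36=36, 00⊕36=36, 00⊕36=36.

553636363636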